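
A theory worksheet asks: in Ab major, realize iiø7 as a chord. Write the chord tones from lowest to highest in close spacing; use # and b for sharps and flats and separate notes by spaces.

Bb Db Fb Ab

iiø7 is the half-diminished supertonic seventh, borrowed from the parallel minor. In Ab major that root is Bb.
So the chord is Bb-Db-Fb-Ab, a half-diminished seventh chord.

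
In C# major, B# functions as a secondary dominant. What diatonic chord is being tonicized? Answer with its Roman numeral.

The chord is a major triad on B#.
A dominant resolves down a perfect fifth: B# → E#. In C# major, E# is scale degree 3, i.e. iii.

iii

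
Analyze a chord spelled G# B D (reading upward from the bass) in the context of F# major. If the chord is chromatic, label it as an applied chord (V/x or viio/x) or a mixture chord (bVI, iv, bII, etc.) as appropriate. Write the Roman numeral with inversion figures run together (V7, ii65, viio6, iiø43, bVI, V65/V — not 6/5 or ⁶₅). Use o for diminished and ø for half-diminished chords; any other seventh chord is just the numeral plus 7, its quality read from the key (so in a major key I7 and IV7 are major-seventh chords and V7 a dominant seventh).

iio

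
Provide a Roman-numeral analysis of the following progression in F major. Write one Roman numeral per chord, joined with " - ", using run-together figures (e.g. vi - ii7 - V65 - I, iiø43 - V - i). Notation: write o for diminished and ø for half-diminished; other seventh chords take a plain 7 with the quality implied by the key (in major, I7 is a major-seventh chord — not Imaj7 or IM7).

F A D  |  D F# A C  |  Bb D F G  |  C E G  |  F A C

F-A-D has root D, degree 6 in F major, so vi6.
D-F#-A-C is the secondary dominant of ii (dominant seventh chord on D): V7/ii.
Bb-D-F-G: root G is the supertonic; minor seventh chord there is ii65.
C-E-G has root C, degree 5 in F major, so V.
F-A-C: major triad on F = scale degree 1 → I.

vi6 - V7/ii - ii65 - V - I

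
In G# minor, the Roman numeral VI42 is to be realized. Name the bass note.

VI in G# minor has root E; the chord is E-G#-B-D#.
The figure 42 means third inversion — the seventh is in the bass.

D#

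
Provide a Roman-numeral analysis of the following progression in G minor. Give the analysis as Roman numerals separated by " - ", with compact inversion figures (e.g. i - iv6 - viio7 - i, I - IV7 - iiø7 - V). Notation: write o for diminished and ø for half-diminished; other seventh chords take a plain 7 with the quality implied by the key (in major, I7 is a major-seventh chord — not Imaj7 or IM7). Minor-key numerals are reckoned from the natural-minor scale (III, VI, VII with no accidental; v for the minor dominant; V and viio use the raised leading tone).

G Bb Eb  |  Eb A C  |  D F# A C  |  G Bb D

G-Bb-Eb: major triad on Eb = scale degree 6 → VI6.
Eb-A-C: diminished triad on A = scale degree 2 → iio64.
D-F#-A-C has root D, degree 5 in G minor, so V7.
G-Bb-D: minor triad on G = scale degree 1 → i.

VI6 - iio64 - V7 - i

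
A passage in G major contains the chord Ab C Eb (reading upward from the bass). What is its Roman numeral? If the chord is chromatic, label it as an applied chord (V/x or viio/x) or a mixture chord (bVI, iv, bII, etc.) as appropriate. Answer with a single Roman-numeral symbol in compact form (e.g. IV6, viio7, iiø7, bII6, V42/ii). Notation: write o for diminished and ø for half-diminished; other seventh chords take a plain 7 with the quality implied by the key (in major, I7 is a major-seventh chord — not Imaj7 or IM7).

bII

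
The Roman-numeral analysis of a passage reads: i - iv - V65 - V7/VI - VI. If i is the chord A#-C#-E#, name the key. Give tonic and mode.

The chord A#m is a minor triad rooted on A#; its label is i.
If A# is scale degree 1 and the mode makes that degree carry a minor triad, the tonic is A# and the mode is minor.

A# minor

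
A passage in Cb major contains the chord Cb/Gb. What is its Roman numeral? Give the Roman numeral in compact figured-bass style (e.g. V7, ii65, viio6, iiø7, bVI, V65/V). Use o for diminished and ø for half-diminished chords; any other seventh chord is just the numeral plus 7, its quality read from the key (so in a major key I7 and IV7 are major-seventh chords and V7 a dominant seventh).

I64

Stacked in thirds the chord is Cb-Eb-Gb: a major triad on Cb.
In Cb major, Cb is the tonic; the diatonic major triad there is I.
With Gb in the bass the chord is in second inversion, so the figured bass is 64.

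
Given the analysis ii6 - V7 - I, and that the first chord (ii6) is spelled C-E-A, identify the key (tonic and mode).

The chord Am/C is a minor triad rooted on A; its label is ii6.
If A is scale degree 2 and the mode makes that degree carry a minor triad, the tonic is G and the mode is major.

G major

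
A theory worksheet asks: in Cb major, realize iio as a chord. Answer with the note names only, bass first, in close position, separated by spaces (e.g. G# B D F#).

Db Fb Abb

iio is the diminished supertonic triad, borrowed from the parallel minor. In Cb major that root is Db.
So the chord is Db-Fb-Abb.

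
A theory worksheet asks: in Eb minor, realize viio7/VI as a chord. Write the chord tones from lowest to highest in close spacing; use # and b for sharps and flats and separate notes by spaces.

The slash marks an applied leading-tone chord: viio of VI. In Eb minor, VI is Cb, so the leading tone to it is Bb, a half step below.
Building a fully diminished seventh chord on Bb gives Bb-Db-Fb-Abb.

Bb Db Fb Abb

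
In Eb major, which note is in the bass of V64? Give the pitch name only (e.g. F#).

V in Eb major has root Bb; the chord is Bb-D-F.
The figure 64 means second inversion — the fifth is in the bass.

F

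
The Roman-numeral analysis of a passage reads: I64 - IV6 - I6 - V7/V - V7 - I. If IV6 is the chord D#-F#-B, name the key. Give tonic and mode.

The anchor chord is a major triad on B, labeled IV6.
Counting down 3 scale steps from B places the tonic on F#; a major triad on degree 4 is diatonic only in major.

F# major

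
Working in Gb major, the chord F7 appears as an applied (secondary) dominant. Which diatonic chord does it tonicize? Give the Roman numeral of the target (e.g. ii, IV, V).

iii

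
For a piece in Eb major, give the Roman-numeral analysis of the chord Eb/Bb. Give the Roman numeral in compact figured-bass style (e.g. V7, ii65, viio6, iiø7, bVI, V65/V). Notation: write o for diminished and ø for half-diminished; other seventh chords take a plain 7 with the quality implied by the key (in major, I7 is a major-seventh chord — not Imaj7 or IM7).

The pitches Eb-G-Bb form a major triad rooted on Eb.
In Eb major, Eb is the tonic; the diatonic major triad there is I.
With Bb in the bass the chord is in second inversion, so the figured bass is 64.

I64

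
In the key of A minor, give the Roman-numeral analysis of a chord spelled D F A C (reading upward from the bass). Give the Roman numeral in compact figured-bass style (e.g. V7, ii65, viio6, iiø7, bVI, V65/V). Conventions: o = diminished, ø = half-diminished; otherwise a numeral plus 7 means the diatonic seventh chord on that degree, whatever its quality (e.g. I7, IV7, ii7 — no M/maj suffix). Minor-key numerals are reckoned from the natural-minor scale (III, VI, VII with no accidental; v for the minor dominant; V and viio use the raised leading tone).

Stacked in thirds the chord is D-F-A-C: a minor seventh chord on D.
In A minor, D is the subdominant; the diatonic minor seventh chord there is iv7.

iv7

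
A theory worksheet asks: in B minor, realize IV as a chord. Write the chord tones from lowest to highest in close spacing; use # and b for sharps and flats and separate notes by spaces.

E G# B

Scale degree 4 in B minor is E; here the chord built on it is altered to a major triad. IV is the major subdominant, borrowed from the parallel major.
So the chord is E-G#-B, a major triad.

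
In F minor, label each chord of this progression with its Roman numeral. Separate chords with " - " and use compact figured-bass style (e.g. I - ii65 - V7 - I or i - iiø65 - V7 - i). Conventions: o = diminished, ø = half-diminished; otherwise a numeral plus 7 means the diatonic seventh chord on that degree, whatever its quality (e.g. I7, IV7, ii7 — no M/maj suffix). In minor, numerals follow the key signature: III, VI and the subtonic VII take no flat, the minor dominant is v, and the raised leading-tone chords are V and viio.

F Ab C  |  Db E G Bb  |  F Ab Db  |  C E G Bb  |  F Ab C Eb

F-Ab-C: root F is the tonic; minor triad there is i.
Db-E-G-Bb has root E, degree 7 in F minor, so viio42.
F-Ab-Db: root Db is the submediant; major triad there is VI6.
C-E-G-Bb has root C, degree 5 in F minor, so V7.
F-Ab-C-Eb: root F is the tonic; minor seventh chord there is i7.

i - viio42 - VI6 - V7 - i7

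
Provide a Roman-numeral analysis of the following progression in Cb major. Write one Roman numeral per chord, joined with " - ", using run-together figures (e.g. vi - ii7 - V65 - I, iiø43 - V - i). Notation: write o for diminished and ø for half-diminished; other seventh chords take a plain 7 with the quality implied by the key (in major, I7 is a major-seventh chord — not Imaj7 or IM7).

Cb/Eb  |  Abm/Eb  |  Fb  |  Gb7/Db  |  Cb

Cb/Eb has root Cb, degree 1 in Cb major, so I6.
Abm/Eb: root Ab is the submediant; minor triad there is vi64.
Fb: root Fb is the subdominant; major triad there is IV.
Gb7/Db has root Gb, degree 5 in Cb major, so V43.
Cb has root Cb, degree 1 in Cb major, so I.

I6 - vi64 - IV - V43 - I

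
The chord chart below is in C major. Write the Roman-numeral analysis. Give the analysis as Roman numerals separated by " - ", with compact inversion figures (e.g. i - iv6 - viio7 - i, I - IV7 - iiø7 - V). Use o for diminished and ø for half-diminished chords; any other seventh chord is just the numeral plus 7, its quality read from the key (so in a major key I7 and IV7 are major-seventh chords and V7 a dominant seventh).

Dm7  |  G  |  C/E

ii7 - V - I6

Dm7 has root D, degree 2 in C major, so ii7.
G: major triad on G = scale degree 5 → V.
C/E has root C, degree 1 in C major, so I6.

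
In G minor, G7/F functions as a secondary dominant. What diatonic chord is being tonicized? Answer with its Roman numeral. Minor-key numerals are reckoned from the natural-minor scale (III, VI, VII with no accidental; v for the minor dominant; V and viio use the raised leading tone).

iv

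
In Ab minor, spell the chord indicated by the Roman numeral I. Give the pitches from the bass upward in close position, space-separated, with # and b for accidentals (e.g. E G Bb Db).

Scale degree 1 in Ab minor is Ab; here the chord built on it is altered to a major triad. I is the major tonic (Picardy third), borrowed from the parallel major.
So the chord is Ab-C-Eb, a major triad.

Ab C Eb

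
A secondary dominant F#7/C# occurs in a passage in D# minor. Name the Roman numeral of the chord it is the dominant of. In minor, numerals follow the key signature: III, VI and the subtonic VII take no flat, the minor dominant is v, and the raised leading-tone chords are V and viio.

VI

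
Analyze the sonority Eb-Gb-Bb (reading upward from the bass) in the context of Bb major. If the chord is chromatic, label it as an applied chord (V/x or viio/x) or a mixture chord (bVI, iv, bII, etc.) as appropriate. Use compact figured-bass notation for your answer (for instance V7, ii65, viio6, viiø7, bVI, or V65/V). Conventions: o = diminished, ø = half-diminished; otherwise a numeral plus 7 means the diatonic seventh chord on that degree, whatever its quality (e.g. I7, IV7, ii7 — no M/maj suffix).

Stacked in thirds the chord is Eb-Gb-Bb: a minor triad on Eb.
Eb is the fourth degree of Bb major. This is the minor subdominant, borrowed from the parallel minor.

iv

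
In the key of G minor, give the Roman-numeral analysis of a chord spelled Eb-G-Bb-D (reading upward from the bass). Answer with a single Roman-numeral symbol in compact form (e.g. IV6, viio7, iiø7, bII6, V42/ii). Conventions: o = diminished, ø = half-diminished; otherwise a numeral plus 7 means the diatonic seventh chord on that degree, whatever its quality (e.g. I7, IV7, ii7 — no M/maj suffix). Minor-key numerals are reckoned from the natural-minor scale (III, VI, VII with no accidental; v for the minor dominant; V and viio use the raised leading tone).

Stacked in thirds the chord is Eb-G-Bb-D: a major seventh chord on Eb.
In G minor, Eb is the submediant; the diatonic major seventh chord there is VI7.

VI7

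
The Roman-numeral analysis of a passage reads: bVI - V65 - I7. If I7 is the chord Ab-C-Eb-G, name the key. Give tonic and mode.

Ab major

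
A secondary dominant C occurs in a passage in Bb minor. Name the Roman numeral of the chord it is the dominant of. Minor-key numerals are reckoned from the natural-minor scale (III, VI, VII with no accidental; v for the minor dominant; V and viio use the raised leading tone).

V

The chord is a major triad on C.
A dominant resolves down a perfect fifth: C → F. In Bb minor, F is scale degree 5, i.e. V.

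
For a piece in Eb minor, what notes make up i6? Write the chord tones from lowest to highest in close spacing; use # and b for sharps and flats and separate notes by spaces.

Gb Bb Eb

In Eb minor, scale degree 1 is Eb, and the diatonic chord built there is a minor triad.
That chord is spelled Eb-Gb-Bb.
With the 6 figure the chord is in first inversion; from the bass Gb upward in close position it reads Gb-Bb-Eb.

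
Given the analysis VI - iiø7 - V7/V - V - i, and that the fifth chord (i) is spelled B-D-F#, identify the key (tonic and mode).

B minor

The chord Bm is a minor triad rooted on B; its label is i.
If B is scale degree 1 and the mode makes that degree carry a minor triad, the tonic is B and the mode is minor.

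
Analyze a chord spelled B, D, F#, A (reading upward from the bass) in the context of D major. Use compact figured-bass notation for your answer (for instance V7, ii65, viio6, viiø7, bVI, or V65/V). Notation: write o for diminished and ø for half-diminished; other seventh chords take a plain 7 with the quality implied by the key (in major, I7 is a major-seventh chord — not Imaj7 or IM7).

Stacked in thirds the chord is B-D-F#-A: a minor seventh chord on B.
In D major, B is the submediant; the diatonic minor seventh chord there is vi7.

vi7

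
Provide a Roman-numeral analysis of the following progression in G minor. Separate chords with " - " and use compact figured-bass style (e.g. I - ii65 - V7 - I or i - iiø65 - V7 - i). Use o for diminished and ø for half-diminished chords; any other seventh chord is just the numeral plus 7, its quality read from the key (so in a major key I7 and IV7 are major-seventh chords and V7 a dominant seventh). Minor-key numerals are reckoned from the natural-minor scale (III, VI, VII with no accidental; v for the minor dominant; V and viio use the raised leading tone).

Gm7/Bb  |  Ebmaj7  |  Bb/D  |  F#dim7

Gm7/Bb: root G is the tonic; minor seventh chord there is i65.
Ebmaj7: major seventh chord on Eb = scale degree 6 → VI7.
Bb/D: major triad on Bb = scale degree 3 → III6.
F#dim7: fully diminished seventh chord on F# = scale degree 7 → viio7.

i65 - VI7 - III6 - viio7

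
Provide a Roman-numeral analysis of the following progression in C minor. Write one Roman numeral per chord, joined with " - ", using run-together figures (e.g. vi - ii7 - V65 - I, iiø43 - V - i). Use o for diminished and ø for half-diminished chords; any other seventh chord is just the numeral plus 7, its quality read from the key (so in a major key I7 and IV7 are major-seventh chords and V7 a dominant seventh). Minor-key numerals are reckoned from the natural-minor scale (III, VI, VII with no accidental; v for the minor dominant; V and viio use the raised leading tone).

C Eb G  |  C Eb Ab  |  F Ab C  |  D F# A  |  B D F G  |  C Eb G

i - VI6 - iv - V/V - V65 - i

C-Eb-G: root C is the tonic; minor triad there is i.
C-Eb-Ab has root Ab, degree 6 in C minor, so VI6.
F-Ab-C: minor triad on F = scale degree 4 → iv.
D-F#-A: a major triad on D, the applied dominant of V → V/V.
B-D-F-G: root G is the dominant; dominant seventh chord there is V65.
C-Eb-G has root C, degree 1 in C minor, so i.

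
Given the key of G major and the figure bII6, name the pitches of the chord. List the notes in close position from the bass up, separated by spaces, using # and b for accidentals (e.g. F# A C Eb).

C Eb Ab

bII6 is the Neapolitan sixth — a major triad on the lowered second degree, here in its customary first inversion. In G major that root is Ab.
So the chord is Ab-C-Eb, a major triad.
The figured bass 6 indicates first inversion, placing the third (C) in the bass: C-Eb-Ab.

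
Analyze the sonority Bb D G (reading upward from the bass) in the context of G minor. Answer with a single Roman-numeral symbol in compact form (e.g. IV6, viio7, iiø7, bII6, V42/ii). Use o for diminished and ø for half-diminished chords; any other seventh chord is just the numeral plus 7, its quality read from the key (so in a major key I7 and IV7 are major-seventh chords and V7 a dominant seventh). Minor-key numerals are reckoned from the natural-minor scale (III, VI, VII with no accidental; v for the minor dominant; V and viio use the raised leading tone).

The pitches G-Bb-D form a minor triad rooted on G.
In G minor, G is the tonic; the diatonic minor triad there is i.
With Bb in the bass the chord is in first inversion, so the figured bass is 6.

i6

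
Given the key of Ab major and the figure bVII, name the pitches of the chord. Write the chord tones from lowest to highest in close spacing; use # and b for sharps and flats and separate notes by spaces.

Gb Bb Db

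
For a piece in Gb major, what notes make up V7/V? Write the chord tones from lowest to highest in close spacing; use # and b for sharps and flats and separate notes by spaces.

Ab C Eb Gb

The slash means an applied dominant: we want the dominant of V. In Gb major, V is Db major, and its dominant is built on Ab.
Building a dominant seventh chord on Ab gives Ab-C-Eb-Gb.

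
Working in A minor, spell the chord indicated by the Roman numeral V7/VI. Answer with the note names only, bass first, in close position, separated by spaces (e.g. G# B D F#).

C E G Bb

V7/VI is a secondary dominant — the dominant seventh of VI. VI in A minor is F, so the applied chord's root is C, a perfect fifth above.
Building a dominant seventh chord on C gives C-E-G-Bb.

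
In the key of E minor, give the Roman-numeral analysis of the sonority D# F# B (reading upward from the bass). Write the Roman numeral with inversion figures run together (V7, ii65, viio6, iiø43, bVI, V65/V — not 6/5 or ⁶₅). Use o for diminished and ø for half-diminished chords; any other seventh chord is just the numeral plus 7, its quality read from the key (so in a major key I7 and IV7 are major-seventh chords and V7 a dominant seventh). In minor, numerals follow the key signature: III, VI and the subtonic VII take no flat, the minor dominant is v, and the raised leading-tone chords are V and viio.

Stacked in thirds the chord is B-D#-F#: a major triad on B.
B is scale degree 5 in E minor, and a major triad on that degree is written V.
With D# in the bass the chord is in first inversion, so the figured bass is 6.

V6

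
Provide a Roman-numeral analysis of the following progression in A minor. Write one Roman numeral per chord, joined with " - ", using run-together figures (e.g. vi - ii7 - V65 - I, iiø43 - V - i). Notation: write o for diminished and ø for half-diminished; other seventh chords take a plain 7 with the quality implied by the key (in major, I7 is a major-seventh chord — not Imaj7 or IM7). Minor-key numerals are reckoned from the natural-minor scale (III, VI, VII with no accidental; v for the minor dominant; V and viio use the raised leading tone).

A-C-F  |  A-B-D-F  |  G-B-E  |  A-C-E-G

VI6 - iiø42 - v6 - i7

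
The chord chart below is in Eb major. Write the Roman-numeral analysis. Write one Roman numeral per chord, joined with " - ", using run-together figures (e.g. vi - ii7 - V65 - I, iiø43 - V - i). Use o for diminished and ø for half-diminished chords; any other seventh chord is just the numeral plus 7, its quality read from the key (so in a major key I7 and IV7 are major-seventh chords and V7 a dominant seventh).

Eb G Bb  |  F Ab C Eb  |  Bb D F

I - ii7 - V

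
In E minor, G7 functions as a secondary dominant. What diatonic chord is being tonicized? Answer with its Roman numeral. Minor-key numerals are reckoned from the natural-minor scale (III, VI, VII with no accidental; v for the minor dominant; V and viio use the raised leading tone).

The chord is a dominant seventh chord on G.
A dominant resolves down a perfect fifth: G → C. In E minor, C is scale degree 6, i.e. VI.

VI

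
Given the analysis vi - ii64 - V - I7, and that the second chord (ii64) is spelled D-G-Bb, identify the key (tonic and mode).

F major

The chord Gm/D is a minor triad rooted on G; its label is ii64.
Counting down one scale step from G places the tonic on F; a minor triad on degree 2 is diatonic only in major.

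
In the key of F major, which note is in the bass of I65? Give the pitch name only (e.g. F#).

A

I in F major has root F; the chord is F-A-C-E.
The figure 65 means first inversion — the third is in the bass.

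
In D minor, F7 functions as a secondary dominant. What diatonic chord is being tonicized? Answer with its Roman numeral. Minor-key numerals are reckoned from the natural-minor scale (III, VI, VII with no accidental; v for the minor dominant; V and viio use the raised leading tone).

VI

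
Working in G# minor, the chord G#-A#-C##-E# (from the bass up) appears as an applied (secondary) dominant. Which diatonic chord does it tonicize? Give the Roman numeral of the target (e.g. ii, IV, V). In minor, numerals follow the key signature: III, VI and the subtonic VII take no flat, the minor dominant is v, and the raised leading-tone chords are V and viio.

V

The chord is a dominant seventh chord on A#.
A dominant resolves down a perfect fifth: A# → D#. In G# minor, D# is scale degree 5, i.e. V.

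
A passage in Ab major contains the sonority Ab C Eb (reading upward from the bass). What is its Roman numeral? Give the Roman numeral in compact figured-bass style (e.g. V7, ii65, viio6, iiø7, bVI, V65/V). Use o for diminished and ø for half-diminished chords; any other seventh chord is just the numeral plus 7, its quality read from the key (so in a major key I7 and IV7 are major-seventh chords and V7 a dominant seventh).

I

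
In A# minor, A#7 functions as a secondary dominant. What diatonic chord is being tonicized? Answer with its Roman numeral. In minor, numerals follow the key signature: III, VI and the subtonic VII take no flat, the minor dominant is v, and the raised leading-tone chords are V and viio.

iv

The chord is a dominant seventh chord on A#.
A dominant resolves down a perfect fifth: A# → D#. In A# minor, D# is scale degree 4, i.e. iv.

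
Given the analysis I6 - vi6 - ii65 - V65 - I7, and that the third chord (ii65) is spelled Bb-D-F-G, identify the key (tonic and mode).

F major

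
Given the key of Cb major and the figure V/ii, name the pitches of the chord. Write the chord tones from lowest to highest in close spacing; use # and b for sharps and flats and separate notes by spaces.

Ab C Eb

The slash means an applied dominant: we want the dominant of ii. In Cb major, ii is Db minor, and its dominant is built on Ab.
Building a major triad on Ab gives Ab-C-Eb.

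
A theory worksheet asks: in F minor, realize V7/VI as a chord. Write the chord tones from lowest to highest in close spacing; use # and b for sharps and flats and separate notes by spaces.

V7/VI is a secondary dominant — the dominant seventh of VI. VI in F minor is Db, so the applied chord's root is Ab, a perfect fifth above.
Building a dominant seventh chord on Ab gives Ab-C-Eb-Gb.

Ab C Eb Gb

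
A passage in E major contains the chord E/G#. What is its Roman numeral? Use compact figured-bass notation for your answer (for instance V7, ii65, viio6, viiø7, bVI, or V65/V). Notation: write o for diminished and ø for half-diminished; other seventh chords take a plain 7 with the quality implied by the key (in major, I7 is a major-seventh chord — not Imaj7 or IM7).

I6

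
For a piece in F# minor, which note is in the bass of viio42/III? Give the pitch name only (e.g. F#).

The applied chord viio42/III is rooted on G#: G#-B-D-F.
The figure 42 means third inversion — the seventh is in the bass.

F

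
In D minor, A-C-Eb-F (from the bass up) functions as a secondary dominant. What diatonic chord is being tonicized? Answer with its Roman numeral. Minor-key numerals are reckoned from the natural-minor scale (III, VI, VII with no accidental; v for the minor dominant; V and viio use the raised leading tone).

VI

The chord is a dominant seventh chord on F.
A dominant resolves down a perfect fifth: F → Bb. In D minor, Bb is scale degree 6, i.e. VI.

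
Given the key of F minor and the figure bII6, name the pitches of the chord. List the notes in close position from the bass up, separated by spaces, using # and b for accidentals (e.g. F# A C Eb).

Bb Db Gb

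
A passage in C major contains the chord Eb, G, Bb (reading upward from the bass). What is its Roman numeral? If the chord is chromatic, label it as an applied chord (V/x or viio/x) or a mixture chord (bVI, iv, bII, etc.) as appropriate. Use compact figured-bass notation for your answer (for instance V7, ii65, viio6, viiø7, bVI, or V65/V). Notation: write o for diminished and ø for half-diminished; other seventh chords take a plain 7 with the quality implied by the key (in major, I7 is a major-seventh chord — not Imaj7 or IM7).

Stacked in thirds the chord is Eb-G-Bb: a major triad on Eb.
Eb is the lowered third degree of C major (diatonic 3 would be E). This is a major triad on the lowered third degree, borrowed from the parallel minor.

bIII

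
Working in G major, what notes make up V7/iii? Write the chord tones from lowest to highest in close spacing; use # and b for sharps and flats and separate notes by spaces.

The slash means an applied dominant: we want the dominant of iii. In G major, iii is B minor, and its dominant is built on F#.
Building a dominant seventh chord on F# gives F#-A#-C#-E.

F# A# C# E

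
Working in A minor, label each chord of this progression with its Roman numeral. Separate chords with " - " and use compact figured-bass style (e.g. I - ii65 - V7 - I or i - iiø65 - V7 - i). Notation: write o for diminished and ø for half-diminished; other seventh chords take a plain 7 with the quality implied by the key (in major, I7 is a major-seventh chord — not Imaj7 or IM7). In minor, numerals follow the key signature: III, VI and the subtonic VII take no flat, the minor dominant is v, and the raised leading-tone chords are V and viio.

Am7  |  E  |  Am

Am7: root A is the tonic; minor seventh chord there is i7.
E: major triad on E = scale degree 5 → V.
Am: root A is the tonic; minor triad there is i.

i7 - V - i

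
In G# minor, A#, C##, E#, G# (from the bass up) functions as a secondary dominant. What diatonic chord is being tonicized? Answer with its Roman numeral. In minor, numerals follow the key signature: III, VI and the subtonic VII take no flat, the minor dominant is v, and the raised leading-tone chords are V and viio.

V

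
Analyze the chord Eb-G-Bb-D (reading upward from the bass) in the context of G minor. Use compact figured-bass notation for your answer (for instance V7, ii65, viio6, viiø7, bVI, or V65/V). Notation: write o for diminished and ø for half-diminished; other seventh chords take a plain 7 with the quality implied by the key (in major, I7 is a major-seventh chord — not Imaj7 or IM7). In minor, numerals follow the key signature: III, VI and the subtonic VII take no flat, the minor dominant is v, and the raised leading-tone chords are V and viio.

Stacked in thirds the chord is Eb-G-Bb-D: a major seventh chord on Eb.
Eb is scale degree 6 in G minor, and a major seventh chord on that degree is written VI7.

VI7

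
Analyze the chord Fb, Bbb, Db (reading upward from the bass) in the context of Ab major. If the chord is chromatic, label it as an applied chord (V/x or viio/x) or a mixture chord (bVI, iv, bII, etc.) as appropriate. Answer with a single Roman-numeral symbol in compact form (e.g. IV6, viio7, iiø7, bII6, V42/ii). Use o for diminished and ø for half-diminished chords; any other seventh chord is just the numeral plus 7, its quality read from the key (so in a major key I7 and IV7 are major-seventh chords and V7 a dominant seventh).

The pitches Bbb-Db-Fb form a major triad rooted on Bbb.
Bbb is the lowered second degree of Ab major (diatonic 2 would be Bb). This is the Neapolitan chord — a major triad on the lowered second degree.
With Fb in the bass the chord is in second inversion, so the figured bass is 64.

bII64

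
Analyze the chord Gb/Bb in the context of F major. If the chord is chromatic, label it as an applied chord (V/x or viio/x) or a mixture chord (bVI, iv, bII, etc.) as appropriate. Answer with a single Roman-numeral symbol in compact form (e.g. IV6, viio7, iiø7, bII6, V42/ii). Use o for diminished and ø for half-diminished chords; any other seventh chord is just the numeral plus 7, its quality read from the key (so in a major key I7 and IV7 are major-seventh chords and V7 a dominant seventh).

bII6

Stacked in thirds the chord is Gb-Bb-Db: a major triad on Gb.
Gb is the lowered second degree of F major (diatonic 2 would be G). This is the Neapolitan sixth — a major triad on the lowered second degree, here in its customary first inversion.
With Bb in the bass the chord is in first inversion, so the figured bass is 6.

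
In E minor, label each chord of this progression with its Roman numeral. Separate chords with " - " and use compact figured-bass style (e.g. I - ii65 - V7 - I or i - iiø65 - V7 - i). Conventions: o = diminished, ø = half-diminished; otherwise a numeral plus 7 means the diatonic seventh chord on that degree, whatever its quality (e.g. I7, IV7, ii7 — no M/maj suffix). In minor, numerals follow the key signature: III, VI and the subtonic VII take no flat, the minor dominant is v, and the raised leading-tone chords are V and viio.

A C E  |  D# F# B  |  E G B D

A-C-E: minor triad on A = scale degree 4 → iv.
D#-F#-B: root B is the dominant; major triad there is V6.
E-G-B-D: root E is the tonic; minor seventh chord there is i7.

iv - V6 - i7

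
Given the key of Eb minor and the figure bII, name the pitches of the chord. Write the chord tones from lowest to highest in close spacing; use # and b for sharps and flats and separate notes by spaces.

Fb Ab Cb

Scale degree 2 in Eb minor is F; lowering it a half step gives Fb. bII is the Neapolitan chord — a major triad on the lowered second degree.
So the chord is Fb-Ab-Cb, a major triad.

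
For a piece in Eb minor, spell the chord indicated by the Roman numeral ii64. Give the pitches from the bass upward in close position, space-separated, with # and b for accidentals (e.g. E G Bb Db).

Scale degree 2 in Eb minor is F; here the chord built on it is altered to a minor triad. ii64 is the minor supertonic, borrowed from the parallel major (the Dorian ii).
So the chord is F-Ab-C, a minor triad.
With the 64 figure the chord is in second inversion; from the bass C upward in close position it reads C-F-Ab.

C F Ab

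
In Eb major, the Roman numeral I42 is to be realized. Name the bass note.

D

I in Eb major has root Eb; the chord is Eb-G-Bb-D.
The figure 42 means third inversion — the seventh is in the bass.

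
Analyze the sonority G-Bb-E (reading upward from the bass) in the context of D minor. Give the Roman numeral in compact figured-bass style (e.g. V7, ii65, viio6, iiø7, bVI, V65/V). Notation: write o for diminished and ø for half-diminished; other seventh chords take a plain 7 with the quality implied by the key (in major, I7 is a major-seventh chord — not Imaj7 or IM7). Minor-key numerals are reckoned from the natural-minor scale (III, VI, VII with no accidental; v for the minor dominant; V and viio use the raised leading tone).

iio6

Stacked in thirds the chord is E-G-Bb: a diminished triad on E.
In D minor, E is the supertonic; the diatonic diminished triad there is iio.
With G in the bass the chord is in first inversion, so the figured bass is 6.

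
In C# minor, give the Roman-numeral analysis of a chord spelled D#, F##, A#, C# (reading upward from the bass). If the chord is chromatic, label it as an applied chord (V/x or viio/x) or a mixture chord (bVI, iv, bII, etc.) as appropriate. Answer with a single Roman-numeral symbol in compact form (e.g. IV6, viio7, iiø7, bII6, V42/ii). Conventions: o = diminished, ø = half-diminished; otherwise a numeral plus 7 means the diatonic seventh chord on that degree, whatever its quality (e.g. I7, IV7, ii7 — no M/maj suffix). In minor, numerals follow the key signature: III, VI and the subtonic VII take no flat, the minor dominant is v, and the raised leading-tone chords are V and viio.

Stacked in thirds the chord is D#-F##-A#-C#: a dominant seventh chord on D#.
D# is not a diatonic chord root with this quality in C# minor, but it lies a perfect fifth above G# (V), so the chord functions as an applied dominant of V.

V7/V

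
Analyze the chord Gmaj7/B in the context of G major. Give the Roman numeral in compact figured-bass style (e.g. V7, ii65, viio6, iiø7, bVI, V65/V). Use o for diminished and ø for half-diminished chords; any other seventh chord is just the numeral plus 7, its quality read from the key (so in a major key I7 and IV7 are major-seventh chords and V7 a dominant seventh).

I65

Stacked in thirds the chord is G-B-D-F#: a major seventh chord on G.
G is scale degree 1 in G major, and a major seventh chord on that degree is written I7.
With B in the bass the chord is in first inversion, so the figured bass is 65.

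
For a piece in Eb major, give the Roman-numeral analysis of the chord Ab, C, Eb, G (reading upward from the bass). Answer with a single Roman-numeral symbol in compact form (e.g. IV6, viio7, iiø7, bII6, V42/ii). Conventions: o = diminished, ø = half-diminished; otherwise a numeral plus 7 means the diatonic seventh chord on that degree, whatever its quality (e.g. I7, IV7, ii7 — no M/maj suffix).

IV7

The pitches Ab-C-Eb-G form a major seventh chord rooted on Ab.
Ab is scale degree 4 in Eb major, and a major seventh chord on that degree is written IV7.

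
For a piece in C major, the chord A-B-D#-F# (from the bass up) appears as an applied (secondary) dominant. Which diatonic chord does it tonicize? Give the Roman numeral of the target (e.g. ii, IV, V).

iii

The chord is a dominant seventh chord on B.
A dominant resolves down a perfect fifth: B → E. In C major, E is scale degree 3, i.e. iii.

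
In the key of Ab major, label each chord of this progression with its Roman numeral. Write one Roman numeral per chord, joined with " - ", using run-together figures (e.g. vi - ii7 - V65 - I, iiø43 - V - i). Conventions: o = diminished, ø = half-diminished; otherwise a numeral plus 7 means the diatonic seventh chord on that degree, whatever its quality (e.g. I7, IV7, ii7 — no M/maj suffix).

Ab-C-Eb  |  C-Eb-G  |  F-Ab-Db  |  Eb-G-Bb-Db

Ab-C-Eb: root Ab is the tonic; major triad there is I.
C-Eb-G: minor triad on C = scale degree 3 → iii.
F-Ab-Db: major triad on Db = scale degree 4 → IV6.
Eb-G-Bb-Db: root Eb is the dominant; dominant seventh chord there is V7.

I - iii - IV6 - V7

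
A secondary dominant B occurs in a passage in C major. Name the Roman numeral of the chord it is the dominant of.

iii

The chord is a major triad on B.
A dominant resolves down a perfect fifth: B → E. In C major, E is scale degree 3, i.e. iii.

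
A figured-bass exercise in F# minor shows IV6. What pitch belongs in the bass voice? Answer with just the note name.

D#

IV in F# minor has root B; the chord is B-D#-F#.
The figure 6 means first inversion — the third is in the bass.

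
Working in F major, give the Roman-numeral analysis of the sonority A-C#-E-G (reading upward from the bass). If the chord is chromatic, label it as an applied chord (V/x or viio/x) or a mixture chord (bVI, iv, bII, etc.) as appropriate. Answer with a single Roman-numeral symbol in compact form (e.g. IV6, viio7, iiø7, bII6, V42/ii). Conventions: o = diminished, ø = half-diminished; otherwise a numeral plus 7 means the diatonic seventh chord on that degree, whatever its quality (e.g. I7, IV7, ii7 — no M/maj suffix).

V7/vi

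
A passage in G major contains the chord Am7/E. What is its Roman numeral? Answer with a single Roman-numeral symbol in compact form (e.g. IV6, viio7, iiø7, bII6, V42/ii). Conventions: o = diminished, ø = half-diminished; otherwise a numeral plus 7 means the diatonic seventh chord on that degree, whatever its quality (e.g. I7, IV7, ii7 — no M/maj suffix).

ii43

The pitches A-C-E-G form a minor seventh chord rooted on A.
A is scale degree 2 in G major, and a minor seventh chord on that degree is written ii7.
With E in the bass the chord is in second inversion, so the figured bass is 43.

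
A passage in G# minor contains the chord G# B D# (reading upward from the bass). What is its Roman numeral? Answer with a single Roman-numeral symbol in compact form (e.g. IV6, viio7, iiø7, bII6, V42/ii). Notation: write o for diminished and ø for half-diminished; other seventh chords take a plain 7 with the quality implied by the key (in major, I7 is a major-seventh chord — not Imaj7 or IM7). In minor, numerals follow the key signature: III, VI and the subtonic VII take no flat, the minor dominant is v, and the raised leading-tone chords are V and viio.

Stacked in thirds the chord is G#-B-D#: a minor triad on G#.
In G# minor, G# is the tonic; the diatonic minor triad there is i.

i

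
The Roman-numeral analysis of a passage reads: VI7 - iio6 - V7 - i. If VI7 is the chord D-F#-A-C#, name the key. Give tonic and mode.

F# minor

The anchor chord is a major seventh chord on D, labeled VI7.
If D is scale degree 6 and the mode makes that degree carry a major seventh chord, the tonic is F# and the mode is minor.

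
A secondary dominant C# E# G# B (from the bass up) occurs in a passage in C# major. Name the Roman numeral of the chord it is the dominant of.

IV

The chord is a dominant seventh chord on C#.
A dominant resolves down a perfect fifth: C# → F#. In C# major, F# is scale degree 4, i.e. IV.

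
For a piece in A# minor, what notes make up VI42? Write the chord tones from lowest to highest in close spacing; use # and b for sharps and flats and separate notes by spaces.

In A# minor, the submediant is F#, and the diatonic chord built there is a major seventh chord.
Stacking thirds from F# gives F#-A#-C#-E#.
With the 42 figure the chord is in third inversion; from the bass E# upward in close position it reads E#-F#-A#-C#.

E# F# A# C#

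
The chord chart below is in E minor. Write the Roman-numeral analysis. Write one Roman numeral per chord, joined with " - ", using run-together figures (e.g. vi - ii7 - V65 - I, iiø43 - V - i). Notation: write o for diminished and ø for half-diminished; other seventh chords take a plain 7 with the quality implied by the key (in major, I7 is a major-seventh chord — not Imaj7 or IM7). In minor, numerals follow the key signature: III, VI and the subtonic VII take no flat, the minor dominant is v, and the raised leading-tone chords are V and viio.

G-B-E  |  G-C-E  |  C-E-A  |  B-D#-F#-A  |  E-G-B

G-B-E: minor triad on E = scale degree 1 → i6.
G-C-E: major triad on C = scale degree 6 → VI64.
C-E-A: root A is the subdominant; minor triad there is iv6.
B-D#-F#-A has root B, degree 5 in E minor, so V7.
E-G-B has root E, degree 1 in E minor, so i.

i6 - VI64 - iv6 - V7 - i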